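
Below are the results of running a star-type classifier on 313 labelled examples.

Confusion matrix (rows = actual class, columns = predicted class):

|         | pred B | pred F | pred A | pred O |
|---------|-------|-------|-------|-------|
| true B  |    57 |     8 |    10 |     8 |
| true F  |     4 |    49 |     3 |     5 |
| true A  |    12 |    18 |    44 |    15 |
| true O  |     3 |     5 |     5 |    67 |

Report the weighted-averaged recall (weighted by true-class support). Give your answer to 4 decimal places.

Per-class recall (TP/(TP+FN)):
  B: TP=57, FN=8+10+8=26 → 57/83 = 0.68675
  F: TP=49, FN=4+3+5=12 → 49/61 = 0.80328
  A: TP=44, FN=12+18+15=45 → 44/89 = 0.49438
  O: TP=67, FN=3+5+5=13 → 67/80 = 0.83750
Weighted-recall = Σ (supportᵢ/N)·recallᵢ with N=313: (83/313)·0.68675 + (61/313)·0.80328 + (89/313)·0.49438 + (80/313)·0.83750 = 0.6933

0.6933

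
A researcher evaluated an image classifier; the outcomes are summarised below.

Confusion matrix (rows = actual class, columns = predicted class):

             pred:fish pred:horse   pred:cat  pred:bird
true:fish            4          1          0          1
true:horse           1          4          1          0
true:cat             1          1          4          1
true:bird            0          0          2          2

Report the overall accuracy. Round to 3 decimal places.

0.609

Accuracy = trace / total = (4+4+4+2=14) / 23 = 14/23 = 0.609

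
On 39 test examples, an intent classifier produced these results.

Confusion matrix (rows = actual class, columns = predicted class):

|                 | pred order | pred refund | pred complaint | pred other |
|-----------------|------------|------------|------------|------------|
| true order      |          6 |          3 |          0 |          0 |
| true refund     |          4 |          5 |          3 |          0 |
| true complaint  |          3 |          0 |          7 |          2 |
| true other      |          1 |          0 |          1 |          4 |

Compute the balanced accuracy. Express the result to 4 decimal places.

0.5833

Balanced accuracy = mean of per-class recall.
  order: recall = 6/9 = 0.66667
  refund: recall = 5/12 = 0.41667
  complaint: recall = 7/12 = 0.58333
  other: recall = 4/6 = 0.66667
Mean = (0.66667 + 0.41667 + 0.58333 + 0.66667) / 4 = 0.5833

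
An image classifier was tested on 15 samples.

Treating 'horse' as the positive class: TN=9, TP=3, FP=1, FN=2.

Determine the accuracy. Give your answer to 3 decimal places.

Accuracy = (TP+TN)/N = (3+9)/15 = 0.800

0.800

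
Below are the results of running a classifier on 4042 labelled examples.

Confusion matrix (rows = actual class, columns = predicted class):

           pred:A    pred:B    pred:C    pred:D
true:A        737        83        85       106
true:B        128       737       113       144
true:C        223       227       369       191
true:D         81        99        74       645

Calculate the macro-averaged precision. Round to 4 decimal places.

0.6108

Per-class precision (TP/(TP+FP)):
  A: TP=737, FP=128+223+81=432 → 737/1169 = 0.63045
  B: TP=737, FP=83+227+99=409 → 737/1146 = 0.64311
  C: TP=369, FP=85+113+74=272 → 369/641 = 0.57566
  D: TP=645, FP=106+144+191=441 → 645/1086 = 0.59392
Macro-precision = mean = (0.63045 + 0.64311 + 0.57566 + 0.59392) / 4 = 0.6108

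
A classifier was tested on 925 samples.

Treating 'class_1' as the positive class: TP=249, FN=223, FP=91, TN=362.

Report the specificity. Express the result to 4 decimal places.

Specificity = TN/(TN+FP) = 362/(362+91) = 0.7991

0.7991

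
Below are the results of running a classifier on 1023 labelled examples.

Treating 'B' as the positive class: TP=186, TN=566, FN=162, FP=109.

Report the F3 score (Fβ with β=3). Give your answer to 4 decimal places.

Fβ = (1+β²)·TP / ((1+β²)·TP + β²·FN + FP), with β²=9
= 10·186 / (10·186 + 9·162 + 109) = 0.5427

0.5427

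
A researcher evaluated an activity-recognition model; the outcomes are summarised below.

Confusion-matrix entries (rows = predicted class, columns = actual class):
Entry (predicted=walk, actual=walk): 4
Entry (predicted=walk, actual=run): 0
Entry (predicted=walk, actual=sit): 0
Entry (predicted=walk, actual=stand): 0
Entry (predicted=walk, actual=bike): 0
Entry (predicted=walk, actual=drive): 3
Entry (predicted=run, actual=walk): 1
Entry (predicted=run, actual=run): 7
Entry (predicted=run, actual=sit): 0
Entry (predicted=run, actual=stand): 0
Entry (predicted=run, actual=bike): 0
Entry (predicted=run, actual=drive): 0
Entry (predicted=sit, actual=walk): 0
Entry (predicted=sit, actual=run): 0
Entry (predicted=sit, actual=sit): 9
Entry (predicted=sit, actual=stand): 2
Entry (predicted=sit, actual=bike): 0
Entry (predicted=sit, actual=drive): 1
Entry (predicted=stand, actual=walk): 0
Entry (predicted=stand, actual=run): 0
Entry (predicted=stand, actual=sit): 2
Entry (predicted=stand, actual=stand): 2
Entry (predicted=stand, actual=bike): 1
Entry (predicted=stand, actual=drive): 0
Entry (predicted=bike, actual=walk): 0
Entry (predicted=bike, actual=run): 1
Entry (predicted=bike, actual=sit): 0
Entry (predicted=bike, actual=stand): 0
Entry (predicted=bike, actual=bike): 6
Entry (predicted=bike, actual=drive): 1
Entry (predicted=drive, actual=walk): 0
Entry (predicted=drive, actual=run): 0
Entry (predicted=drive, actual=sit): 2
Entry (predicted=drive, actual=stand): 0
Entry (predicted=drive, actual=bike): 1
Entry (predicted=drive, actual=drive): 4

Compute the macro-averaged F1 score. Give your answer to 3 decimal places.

0.659

Per-class F1 score (2·TP/(2·TP+FP+FN)):
  walk: TP=4, FP=0+0+0+0+3=3, FN=1+0+0+0+0=1 → 8/12 = 0.6667
  run: TP=7, FP=1+0+0+0+0=1, FN=0+0+0+1+0=1 → 14/16 = 0.8750
  sit: TP=9, FP=0+0+2+0+1=3, FN=0+0+2+0+2=4 → 18/25 = 0.7200
  stand: TP=2, FP=0+0+2+1+0=3, FN=0+0+2+0+0=2 → 4/9 = 0.4444
  bike: TP=6, FP=0+1+0+0+1=2, FN=0+0+0+1+1=2 → 12/16 = 0.7500
  drive: TP=4, FP=0+0+2+0+1=3, FN=3+0+1+0+1=5 → 8/16 = 0.5000
Macro-F1 score = mean = (0.6667 + 0.8750 + 0.7200 + 0.4444 + 0.7500 + 0.5000) / 6 = 0.659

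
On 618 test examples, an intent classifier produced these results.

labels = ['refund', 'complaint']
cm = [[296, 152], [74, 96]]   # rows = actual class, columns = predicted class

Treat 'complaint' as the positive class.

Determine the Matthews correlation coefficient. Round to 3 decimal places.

0.205

MCC = (TP·TN − FP·FN) / √((TP+FP)(TP+FN)(TN+FP)(TN+FN))
Numerator = 96·296 − 152·74 = 17168
Denominator = √(248·170·448·370) = √6988441600 = 83596.8995
MCC = 17168 / 83596.8995 = 0.205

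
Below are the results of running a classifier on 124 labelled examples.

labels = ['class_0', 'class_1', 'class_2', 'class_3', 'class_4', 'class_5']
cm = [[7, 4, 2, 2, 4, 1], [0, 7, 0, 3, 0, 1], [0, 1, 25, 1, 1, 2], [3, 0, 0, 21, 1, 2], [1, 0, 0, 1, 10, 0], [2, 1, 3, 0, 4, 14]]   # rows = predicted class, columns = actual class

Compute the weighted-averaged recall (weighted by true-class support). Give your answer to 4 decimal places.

Per-class recall (TP/(TP+FN)):
  class_0: TP=7, FN=0+0+3+1+2=6 → 7/13 = 0.53846
  class_1: TP=7, FN=4+1+0+0+1=6 → 7/13 = 0.53846
  class_2: TP=25, FN=2+0+0+0+3=5 → 25/30 = 0.83333
  class_3: TP=21, FN=2+3+1+1+0=7 → 21/28 = 0.75000
  class_4: TP=10, FN=4+0+1+1+4=10 → 10/20 = 0.50000
  class_5: TP=14, FN=1+1+2+2+0=6 → 14/20 = 0.70000
Weighted-recall = Σ (supportᵢ/N)·recallᵢ with N=124: (13/124)·0.53846 + (13/124)·0.53846 + (30/124)·0.83333 + (28/124)·0.75000 + (20/124)·0.50000 + (20/124)·0.70000 = 0.6774

0.6774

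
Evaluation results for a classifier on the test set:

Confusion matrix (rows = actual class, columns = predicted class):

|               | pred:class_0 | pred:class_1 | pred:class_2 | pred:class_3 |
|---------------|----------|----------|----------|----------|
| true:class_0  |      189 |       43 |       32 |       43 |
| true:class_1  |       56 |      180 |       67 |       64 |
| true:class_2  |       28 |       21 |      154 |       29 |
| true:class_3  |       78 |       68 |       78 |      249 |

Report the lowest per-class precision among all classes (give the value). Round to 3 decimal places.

0.465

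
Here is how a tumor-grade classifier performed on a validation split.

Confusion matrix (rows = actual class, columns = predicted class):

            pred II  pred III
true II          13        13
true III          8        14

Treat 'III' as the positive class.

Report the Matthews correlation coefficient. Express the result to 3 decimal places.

0.137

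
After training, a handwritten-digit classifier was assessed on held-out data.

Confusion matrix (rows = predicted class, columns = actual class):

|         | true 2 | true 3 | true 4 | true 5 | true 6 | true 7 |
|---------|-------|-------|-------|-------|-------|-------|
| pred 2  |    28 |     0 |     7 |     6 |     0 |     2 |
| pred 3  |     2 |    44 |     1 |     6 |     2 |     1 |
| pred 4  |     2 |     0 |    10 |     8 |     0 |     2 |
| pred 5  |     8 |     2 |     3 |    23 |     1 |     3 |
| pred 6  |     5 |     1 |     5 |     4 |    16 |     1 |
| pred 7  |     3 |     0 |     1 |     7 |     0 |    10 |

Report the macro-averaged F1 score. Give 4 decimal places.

Per-class F1 score (2·TP/(2·TP+FP+FN)):
  2: TP=28, FP=0+7+6+0+2=15, FN=2+2+8+5+3=20 → 56/91 = 0.61538
  3: TP=44, FP=2+1+6+2+1=12, FN=0+0+2+1+0=3 → 88/103 = 0.85437
  4: TP=10, FP=2+0+8+0+2=12, FN=7+1+3+5+1=17 → 20/49 = 0.40816
  5: TP=23, FP=8+2+3+1+3=17, FN=6+6+8+4+7=31 → 46/94 = 0.48936
  6: TP=16, FP=5+1+5+4+1=16, FN=0+2+0+1+0=3 → 32/51 = 0.62745
  7: TP=10, FP=3+0+1+7+0=11, FN=2+1+2+3+1=9 → 20/40 = 0.50000
Macro-F1 score = mean = (0.61538 + 0.85437 + 0.40816 + 0.48936 + 0.62745 + 0.50000) / 6 = 0.5825

0.5825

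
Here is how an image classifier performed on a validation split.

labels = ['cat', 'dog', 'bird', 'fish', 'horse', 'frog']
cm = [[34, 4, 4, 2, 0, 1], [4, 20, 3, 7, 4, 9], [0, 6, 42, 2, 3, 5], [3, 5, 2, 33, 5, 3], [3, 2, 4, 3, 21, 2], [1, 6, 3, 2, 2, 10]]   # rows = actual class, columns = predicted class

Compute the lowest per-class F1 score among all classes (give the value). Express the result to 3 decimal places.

Per-class F1 score (2·TP/(2·TP+FP+FN)):
  cat: TP=34, FP=4+0+3+3+1=11, FN=4+4+2+0+1=11 → 68/90 = 0.7556
  dog: TP=20, FP=4+6+5+2+6=23, FN=4+3+7+4+9=27 → 40/90 = 0.4444
  bird: TP=42, FP=4+3+2+4+3=16, FN=0+6+2+3+5=16 → 84/116 = 0.7241
  fish: TP=33, FP=2+7+2+3+2=16, FN=3+5+2+5+3=18 → 66/100 = 0.6600
  horse: TP=21, FP=0+4+3+5+2=14, FN=3+2+4+3+2=14 → 42/70 = 0.6000
  frog: TP=10, FP=1+9+5+3+2=20, FN=1+6+3+2+2=14 → 20/54 = 0.3704
Lowest is class 'frog' with F1 score = 0.370.

0.370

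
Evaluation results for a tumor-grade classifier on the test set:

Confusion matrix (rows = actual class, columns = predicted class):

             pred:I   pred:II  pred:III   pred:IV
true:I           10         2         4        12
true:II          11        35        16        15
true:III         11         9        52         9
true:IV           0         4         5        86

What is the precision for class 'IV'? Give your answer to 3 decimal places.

0.705

One-vs-rest for 'IV': TP = diagonal; FP = other classes predicted 'IV'; FN = 'IV' predicted as other.
precision = TP/(TP+FP).
IV: TP=86, FP=12+15+9=36 → 86/122 = 0.7049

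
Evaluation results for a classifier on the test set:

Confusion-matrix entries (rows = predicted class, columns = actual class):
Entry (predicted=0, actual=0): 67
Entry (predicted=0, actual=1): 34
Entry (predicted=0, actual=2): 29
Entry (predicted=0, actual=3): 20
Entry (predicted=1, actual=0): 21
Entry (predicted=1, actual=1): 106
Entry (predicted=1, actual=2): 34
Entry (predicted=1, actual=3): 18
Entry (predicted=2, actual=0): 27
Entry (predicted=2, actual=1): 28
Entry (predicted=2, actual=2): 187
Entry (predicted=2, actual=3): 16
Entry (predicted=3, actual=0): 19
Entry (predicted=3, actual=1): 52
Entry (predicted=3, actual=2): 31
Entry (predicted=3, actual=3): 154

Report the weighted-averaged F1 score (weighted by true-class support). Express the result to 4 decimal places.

Per-class F1 score (2·TP/(2·TP+FP+FN)):
  0: TP=67, FP=34+29+20=83, FN=21+27+19=67 → 134/284 = 0.47183
  1: TP=106, FP=21+34+18=73, FN=34+28+52=114 → 212/399 = 0.53133
  2: TP=187, FP=27+28+16=71, FN=29+34+31=94 → 374/539 = 0.69388
  3: TP=154, FP=19+52+31=102, FN=20+18+16=54 → 308/464 = 0.66379
Weighted-F1 score = Σ (supportᵢ/N)·F1 scoreᵢ with N=843: (134/843)·0.47183 + (220/843)·0.53133 + (281/843)·0.69388 + (208/843)·0.66379 = 0.6087

0.6087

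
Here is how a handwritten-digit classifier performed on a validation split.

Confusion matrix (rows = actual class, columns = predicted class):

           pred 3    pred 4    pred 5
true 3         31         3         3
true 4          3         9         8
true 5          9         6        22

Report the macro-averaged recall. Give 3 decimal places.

0.627

Per-class recall (TP/(TP+FN)):
  3: TP=31, FN=3+3=6 → 31/37 = 0.8378
  4: TP=9, FN=3+8=11 → 9/20 = 0.4500
  5: TP=22, FN=9+6=15 → 22/37 = 0.5946
Macro-recall = mean = (0.8378 + 0.4500 + 0.5946) / 3 = 0.627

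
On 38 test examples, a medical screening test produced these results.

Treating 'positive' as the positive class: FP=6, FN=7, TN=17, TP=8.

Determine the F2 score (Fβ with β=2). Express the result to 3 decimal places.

0.541

Fβ = (1+β²)·TP / ((1+β²)·TP + β²·FN + FP), with β²=4
= 5·8 / (5·8 + 4·7 + 6) = 0.541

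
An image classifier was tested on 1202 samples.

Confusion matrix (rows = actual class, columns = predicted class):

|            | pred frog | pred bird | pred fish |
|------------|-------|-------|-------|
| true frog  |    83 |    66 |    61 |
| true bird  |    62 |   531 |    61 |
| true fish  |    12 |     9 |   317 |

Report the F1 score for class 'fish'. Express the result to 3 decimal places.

One-vs-rest for 'fish': TP = diagonal; FP = other classes predicted 'fish'; FN = 'fish' predicted as other.
F1 score = 2·TP/(2·TP+FP+FN).
fish: TP=317, FP=61+61=122, FN=12+9=21 → 634/777 = 0.8160

0.816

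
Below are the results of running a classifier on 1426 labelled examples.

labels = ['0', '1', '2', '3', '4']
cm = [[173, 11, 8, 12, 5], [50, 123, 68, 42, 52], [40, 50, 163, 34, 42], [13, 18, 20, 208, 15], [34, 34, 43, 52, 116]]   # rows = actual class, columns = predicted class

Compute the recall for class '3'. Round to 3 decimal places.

recall = TP/(TP+FN).
3: TP=208, FN=13+18+20+15=66 → 208/274 = 0.7591

0.759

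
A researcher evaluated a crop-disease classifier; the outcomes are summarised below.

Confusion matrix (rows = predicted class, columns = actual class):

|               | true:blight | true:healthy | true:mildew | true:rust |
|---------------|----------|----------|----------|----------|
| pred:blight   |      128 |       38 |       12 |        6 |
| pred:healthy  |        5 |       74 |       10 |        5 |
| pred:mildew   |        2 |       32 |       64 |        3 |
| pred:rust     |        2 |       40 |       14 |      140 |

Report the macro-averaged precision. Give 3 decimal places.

Per-class precision (TP/(TP+FP)):
  blight: TP=128, FP=38+12+6=56 → 128/184 = 0.6957
  healthy: TP=74, FP=5+10+5=20 → 74/94 = 0.7872
  mildew: TP=64, FP=2+32+3=37 → 64/101 = 0.6337
  rust: TP=140, FP=2+40+14=56 → 140/196 = 0.7143
Macro-precision = mean = (0.6957 + 0.7872 + 0.6337 + 0.7143) / 4 = 0.708

0.708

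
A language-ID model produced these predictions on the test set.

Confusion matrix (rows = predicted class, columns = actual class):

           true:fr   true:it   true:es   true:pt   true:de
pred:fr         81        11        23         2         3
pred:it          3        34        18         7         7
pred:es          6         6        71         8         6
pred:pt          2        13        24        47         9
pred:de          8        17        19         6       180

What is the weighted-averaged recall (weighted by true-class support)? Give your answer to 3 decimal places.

0.676

Per-class recall (TP/(TP+FN)):
  fr: TP=81, FN=3+6+2+8=19 → 81/100 = 0.8100
  it: TP=34, FN=11+6+13+17=47 → 34/81 = 0.4198
  es: TP=71, FN=23+18+24+19=84 → 71/155 = 0.4581
  pt: TP=47, FN=2+7+8+6=23 → 47/70 = 0.6714
  de: TP=180, FN=3+7+6+9=25 → 180/205 = 0.8780
Weighted-recall = Σ (supportᵢ/N)·recallᵢ with N=611: (100/611)·0.8100 + (81/611)·0.4198 + (155/611)·0.4581 + (70/611)·0.6714 + (205/611)·0.8780 = 0.676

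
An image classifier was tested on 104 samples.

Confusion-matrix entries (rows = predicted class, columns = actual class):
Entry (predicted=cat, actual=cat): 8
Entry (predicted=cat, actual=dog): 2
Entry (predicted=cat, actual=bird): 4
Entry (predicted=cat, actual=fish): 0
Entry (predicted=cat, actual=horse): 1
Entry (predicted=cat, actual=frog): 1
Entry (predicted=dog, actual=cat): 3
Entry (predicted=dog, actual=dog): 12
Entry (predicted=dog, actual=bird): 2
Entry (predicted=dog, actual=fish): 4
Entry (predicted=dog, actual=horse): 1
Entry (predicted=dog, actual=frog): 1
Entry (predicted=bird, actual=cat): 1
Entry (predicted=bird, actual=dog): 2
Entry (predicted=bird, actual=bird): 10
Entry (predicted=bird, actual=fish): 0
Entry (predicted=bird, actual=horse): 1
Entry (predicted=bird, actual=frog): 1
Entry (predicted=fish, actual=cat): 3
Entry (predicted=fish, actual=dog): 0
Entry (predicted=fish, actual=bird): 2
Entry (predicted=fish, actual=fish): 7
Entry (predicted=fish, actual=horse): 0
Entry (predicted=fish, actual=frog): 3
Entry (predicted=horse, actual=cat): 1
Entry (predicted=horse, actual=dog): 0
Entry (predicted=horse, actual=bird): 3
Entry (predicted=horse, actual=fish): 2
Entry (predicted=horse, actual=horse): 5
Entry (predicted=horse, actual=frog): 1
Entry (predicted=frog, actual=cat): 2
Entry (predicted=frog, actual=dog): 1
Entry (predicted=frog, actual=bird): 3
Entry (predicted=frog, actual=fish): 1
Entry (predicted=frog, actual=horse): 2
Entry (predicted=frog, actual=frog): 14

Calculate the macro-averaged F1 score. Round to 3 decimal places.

0.526

Per-class F1 score (2·TP/(2·TP+FP+FN)):
  cat: TP=8, FP=2+4+0+1+1=8, FN=3+1+3+1+2=10 → 16/34 = 0.4706
  dog: TP=12, FP=3+2+4+1+1=11, FN=2+2+0+0+1=5 → 24/40 = 0.6000
  bird: TP=10, FP=1+2+0+1+1=5, FN=4+2+2+3+3=14 → 20/39 = 0.5128
  fish: TP=7, FP=3+0+2+0+3=8, FN=0+4+0+2+1=7 → 14/29 = 0.4828
  horse: TP=5, FP=1+0+3+2+1=7, FN=1+1+1+0+2=5 → 10/22 = 0.4545
  frog: TP=14, FP=2+1+3+1+2=9, FN=1+1+1+3+1=7 → 28/44 = 0.6364
Macro-F1 score = mean = (0.4706 + 0.6000 + 0.5128 + 0.4828 + 0.4545 + 0.6364) / 6 = 0.526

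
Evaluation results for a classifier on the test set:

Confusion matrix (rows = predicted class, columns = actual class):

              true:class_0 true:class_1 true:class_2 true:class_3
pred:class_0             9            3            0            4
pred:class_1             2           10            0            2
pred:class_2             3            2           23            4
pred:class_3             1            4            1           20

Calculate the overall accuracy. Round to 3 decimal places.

Accuracy = trace / total = (9+10+23+20=62) / 88 = 62/88 = 0.705

0.705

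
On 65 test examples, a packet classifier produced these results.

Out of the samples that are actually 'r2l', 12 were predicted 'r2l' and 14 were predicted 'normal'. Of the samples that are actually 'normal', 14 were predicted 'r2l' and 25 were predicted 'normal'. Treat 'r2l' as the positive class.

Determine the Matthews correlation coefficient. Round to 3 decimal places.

0.103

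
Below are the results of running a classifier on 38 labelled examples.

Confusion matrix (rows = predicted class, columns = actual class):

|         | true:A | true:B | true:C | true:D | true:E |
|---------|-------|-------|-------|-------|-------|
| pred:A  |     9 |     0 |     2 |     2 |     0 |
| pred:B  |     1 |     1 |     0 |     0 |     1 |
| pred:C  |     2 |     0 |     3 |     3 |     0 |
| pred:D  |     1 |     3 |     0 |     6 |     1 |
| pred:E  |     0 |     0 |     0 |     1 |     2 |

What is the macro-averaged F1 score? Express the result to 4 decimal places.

Per-class F1 score (2·TP/(2·TP+FP+FN)):
  A: TP=9, FP=0+2+2+0=4, FN=1+2+1+0=4 → 18/26 = 0.69231
  B: TP=1, FP=1+0+0+1=2, FN=0+0+3+0=3 → 2/7 = 0.28571
  C: TP=3, FP=2+0+3+0=5, FN=2+0+0+0=2 → 6/13 = 0.46154
  D: TP=6, FP=1+3+0+1=5, FN=2+0+3+1=6 → 12/23 = 0.52174
  E: TP=2, FP=0+0+0+1=1, FN=0+1+0+1=2 → 4/7 = 0.57143
Macro-F1 score = mean = (0.69231 + 0.28571 + 0.46154 + 0.52174 + 0.57143) / 5 = 0.5065

0.5065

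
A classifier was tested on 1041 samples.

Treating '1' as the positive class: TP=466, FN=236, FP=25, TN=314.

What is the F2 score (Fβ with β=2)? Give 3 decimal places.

0.706

Fβ = (1+β²)·TP / ((1+β²)·TP + β²·FN + FP), with β²=4
= 5·466 / (5·466 + 4·236 + 25) = 0.706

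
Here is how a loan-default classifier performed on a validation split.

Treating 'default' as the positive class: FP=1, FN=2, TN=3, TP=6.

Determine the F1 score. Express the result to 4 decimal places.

Precision = TP/(TP+FP) = 6/7 = 0.8571
Recall = TP/(TP+FN) = 6/8 = 0.7500
F1 = 2·TP/(2·TP+FP+FN) = 12/15 = 0.8000

0.8000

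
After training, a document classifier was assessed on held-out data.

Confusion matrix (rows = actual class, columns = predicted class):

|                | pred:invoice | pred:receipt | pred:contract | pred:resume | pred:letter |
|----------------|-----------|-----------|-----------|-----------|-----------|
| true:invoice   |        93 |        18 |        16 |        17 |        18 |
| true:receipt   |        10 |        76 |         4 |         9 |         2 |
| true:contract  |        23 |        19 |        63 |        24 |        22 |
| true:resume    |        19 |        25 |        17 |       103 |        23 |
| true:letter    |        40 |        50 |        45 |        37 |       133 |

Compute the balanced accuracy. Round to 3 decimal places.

Balanced accuracy = mean of per-class recall.
  invoice: recall = 93/162 = 0.5741
  receipt: recall = 76/101 = 0.7525
  contract: recall = 63/151 = 0.4172
  resume: recall = 103/187 = 0.5508
  letter: recall = 133/305 = 0.4361
Mean = (0.5741 + 0.7525 + 0.4172 + 0.5508 + 0.4361) / 5 = 0.546

0.546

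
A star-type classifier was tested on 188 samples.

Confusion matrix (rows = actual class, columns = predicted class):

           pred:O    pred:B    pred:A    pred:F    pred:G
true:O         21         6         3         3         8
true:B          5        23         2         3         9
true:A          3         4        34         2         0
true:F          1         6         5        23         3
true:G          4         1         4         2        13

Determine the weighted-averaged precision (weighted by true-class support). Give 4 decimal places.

0.6163

Per-class precision (TP/(TP+FP)):
  O: TP=21, FP=5+3+1+4=13 → 21/34 = 0.61765
  B: TP=23, FP=6+4+6+1=17 → 23/40 = 0.57500
  A: TP=34, FP=3+2+5+4=14 → 34/48 = 0.70833
  F: TP=23, FP=3+3+2+2=10 → 23/33 = 0.69697
  G: TP=13, FP=8+9+0+3=20 → 13/33 = 0.39394
Weighted-precision = Σ (supportᵢ/N)·precisionᵢ with N=188: (41/188)·0.61765 + (42/188)·0.57500 + (43/188)·0.70833 + (38/188)·0.69697 + (24/188)·0.39394 = 0.6163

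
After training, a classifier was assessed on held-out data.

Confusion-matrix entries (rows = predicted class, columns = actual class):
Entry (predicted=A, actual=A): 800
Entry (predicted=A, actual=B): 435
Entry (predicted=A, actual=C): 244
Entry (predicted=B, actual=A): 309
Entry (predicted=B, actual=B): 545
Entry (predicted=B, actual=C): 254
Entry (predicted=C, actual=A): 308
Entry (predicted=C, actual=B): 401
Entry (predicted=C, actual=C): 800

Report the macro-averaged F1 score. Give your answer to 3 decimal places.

Per-class F1 score (2·TP/(2·TP+FP+FN)):
  A: TP=800, FP=435+244=679, FN=309+308=617 → 1600/2896 = 0.5525
  B: TP=545, FP=309+254=563, FN=435+401=836 → 1090/2489 = 0.4379
  C: TP=800, FP=308+401=709, FN=244+254=498 → 1600/2807 = 0.5700
Macro-F1 score = mean = (0.5525 + 0.4379 + 0.5700) / 3 = 0.520

0.520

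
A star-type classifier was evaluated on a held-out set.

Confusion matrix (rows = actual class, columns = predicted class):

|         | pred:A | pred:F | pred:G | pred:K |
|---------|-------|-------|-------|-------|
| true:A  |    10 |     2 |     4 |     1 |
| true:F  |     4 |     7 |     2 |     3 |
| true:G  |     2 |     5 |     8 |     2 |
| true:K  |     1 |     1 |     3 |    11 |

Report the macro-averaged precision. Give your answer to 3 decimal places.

0.543

Per-class precision (TP/(TP+FP)):
  A: TP=10, FP=4+2+1=7 → 10/17 = 0.5882
  F: TP=7, FP=2+5+1=8 → 7/15 = 0.4667
  G: TP=8, FP=4+2+3=9 → 8/17 = 0.4706
  K: TP=11, FP=1+3+2=6 → 11/17 = 0.6471
Macro-precision = mean = (0.5882 + 0.4667 + 0.4706 + 0.6471) / 4 = 0.543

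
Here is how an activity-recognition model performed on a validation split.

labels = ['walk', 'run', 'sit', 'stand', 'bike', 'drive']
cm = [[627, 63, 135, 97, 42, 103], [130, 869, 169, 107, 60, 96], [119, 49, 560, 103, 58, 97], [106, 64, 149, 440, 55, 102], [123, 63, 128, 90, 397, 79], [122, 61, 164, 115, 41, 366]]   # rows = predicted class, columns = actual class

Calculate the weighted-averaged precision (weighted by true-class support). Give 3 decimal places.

Per-class precision (TP/(TP+FP)):
  walk: TP=627, FP=63+135+97+42+103=440 → 627/1067 = 0.5876
  run: TP=869, FP=130+169+107+60+96=562 → 869/1431 = 0.6073
  sit: TP=560, FP=119+49+103+58+97=426 → 560/986 = 0.5680
  stand: TP=440, FP=106+64+149+55+102=476 → 440/916 = 0.4803
  bike: TP=397, FP=123+63+128+90+79=483 → 397/880 = 0.4511
  drive: TP=366, FP=122+61+164+115+41=503 → 366/869 = 0.4212
Weighted-precision = Σ (supportᵢ/N)·precisionᵢ with N=6149: (1227/6149)·0.5876 + (1169/6149)·0.6073 + (1305/6149)·0.5680 + (952/6149)·0.4803 + (653/6149)·0.4511 + (843/6149)·0.4212 = 0.533

0.533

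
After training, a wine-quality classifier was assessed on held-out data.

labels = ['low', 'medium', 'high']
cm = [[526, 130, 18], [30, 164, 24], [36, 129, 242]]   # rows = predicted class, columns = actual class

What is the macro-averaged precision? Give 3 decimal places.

Per-class precision (TP/(TP+FP)):
  low: TP=526, FP=130+18=148 → 526/674 = 0.7804
  medium: TP=164, FP=30+24=54 → 164/218 = 0.7523
  high: TP=242, FP=36+129=165 → 242/407 = 0.5946
Macro-precision = mean = (0.7804 + 0.7523 + 0.5946) / 3 = 0.709

0.709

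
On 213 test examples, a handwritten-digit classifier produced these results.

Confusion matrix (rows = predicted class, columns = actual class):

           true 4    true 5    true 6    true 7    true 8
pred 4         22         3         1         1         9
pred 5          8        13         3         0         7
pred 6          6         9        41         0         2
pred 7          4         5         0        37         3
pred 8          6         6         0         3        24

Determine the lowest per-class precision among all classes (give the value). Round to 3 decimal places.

Per-class precision (TP/(TP+FP)):
  4: TP=22, FP=3+1+1+9=14 → 22/36 = 0.6111
  5: TP=13, FP=8+3+0+7=18 → 13/31 = 0.4194
  6: TP=41, FP=6+9+0+2=17 → 41/58 = 0.7069
  7: TP=37, FP=4+5+0+3=12 → 37/49 = 0.7551
  8: TP=24, FP=6+6+0+3=15 → 24/39 = 0.6154
Lowest is class '5' with precision = 0.419.

0.419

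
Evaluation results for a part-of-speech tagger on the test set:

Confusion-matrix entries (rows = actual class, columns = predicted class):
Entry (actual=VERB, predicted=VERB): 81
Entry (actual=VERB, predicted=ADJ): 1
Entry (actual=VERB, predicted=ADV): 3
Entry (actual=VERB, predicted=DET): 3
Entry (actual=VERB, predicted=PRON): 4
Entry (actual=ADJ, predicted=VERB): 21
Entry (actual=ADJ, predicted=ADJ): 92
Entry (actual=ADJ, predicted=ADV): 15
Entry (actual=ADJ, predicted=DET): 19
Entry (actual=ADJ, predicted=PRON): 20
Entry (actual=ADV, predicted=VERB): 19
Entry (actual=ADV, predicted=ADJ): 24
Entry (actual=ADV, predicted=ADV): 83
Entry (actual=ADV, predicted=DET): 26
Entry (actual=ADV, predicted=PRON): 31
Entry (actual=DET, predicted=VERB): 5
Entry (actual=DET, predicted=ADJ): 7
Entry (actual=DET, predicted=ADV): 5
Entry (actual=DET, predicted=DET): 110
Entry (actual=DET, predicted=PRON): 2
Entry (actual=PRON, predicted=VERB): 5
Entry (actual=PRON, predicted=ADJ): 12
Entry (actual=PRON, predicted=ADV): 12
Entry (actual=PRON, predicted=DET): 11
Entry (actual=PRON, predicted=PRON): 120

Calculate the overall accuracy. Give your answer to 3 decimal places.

Accuracy = trace / total = (81+92+83+110+120=486) / 731 = 486/731 = 0.665

0.665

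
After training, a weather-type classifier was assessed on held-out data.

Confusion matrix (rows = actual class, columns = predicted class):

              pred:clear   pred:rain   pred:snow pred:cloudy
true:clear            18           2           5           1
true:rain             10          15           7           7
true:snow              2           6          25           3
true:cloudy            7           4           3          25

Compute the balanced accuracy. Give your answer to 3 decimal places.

Balanced accuracy = mean of per-class recall.
  clear: recall = 18/26 = 0.6923
  rain: recall = 15/39 = 0.3846
  snow: recall = 25/36 = 0.6944
  cloudy: recall = 25/39 = 0.6410
Mean = (0.6923 + 0.3846 + 0.6944 + 0.6410) / 4 = 0.603

0.603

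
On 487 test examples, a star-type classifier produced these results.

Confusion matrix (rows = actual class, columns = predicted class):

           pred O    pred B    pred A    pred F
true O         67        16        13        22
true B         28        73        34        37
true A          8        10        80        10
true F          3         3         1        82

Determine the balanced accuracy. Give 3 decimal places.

Balanced accuracy = mean of per-class recall.
  O: recall = 67/118 = 0.5678
  B: recall = 73/172 = 0.4244
  A: recall = 80/108 = 0.7407
  F: recall = 82/89 = 0.9213
Mean = (0.5678 + 0.4244 + 0.7407 + 0.9213) / 4 = 0.664

0.664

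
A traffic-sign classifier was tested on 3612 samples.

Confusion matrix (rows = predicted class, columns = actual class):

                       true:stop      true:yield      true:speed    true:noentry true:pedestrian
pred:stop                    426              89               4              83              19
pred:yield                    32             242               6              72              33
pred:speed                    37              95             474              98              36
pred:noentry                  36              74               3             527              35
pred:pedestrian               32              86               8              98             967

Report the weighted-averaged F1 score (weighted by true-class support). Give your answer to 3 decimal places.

0.719

Per-class F1 score (2·TP/(2·TP+FP+FN)):
  stop: TP=426, FP=89+4+83+19=195, FN=32+37+36+32=137 → 852/1184 = 0.7196
  yield: TP=242, FP=32+6+72+33=143, FN=89+95+74+86=344 → 484/971 = 0.4985
  speed: TP=474, FP=37+95+98+36=266, FN=4+6+3+8=21 → 948/1235 = 0.7676
  noentry: TP=527, FP=36+74+3+35=148, FN=83+72+98+98=351 → 1054/1553 = 0.6787
  pedestrian: TP=967, FP=32+86+8+98=224, FN=19+33+36+35=123 → 1934/2281 = 0.8479
Weighted-F1 score = Σ (supportᵢ/N)·F1 scoreᵢ with N=3612: (563/3612)·0.7196 + (586/3612)·0.4985 + (495/3612)·0.7676 + (878/3612)·0.6787 + (1090/3612)·0.8479 = 0.719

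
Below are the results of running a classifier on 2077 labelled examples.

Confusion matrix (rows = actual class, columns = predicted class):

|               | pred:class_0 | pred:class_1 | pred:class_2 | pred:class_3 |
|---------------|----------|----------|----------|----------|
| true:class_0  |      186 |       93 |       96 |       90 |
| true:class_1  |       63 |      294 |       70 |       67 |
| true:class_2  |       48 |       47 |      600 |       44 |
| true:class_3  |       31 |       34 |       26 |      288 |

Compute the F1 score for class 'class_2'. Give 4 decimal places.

0.7838

One-vs-rest for 'class_2': TP = diagonal; FP = other classes predicted 'class_2'; FN = 'class_2' predicted as other.
F1 score = 2·TP/(2·TP+FP+FN).
class_2: TP=600, FP=96+70+26=192, FN=48+47+44=139 → 1200/1531 = 0.78380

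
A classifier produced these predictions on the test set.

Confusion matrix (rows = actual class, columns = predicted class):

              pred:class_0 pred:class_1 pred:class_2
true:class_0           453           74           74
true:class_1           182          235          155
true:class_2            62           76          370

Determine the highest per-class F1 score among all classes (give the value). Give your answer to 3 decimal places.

0.698

Per-class F1 score (2·TP/(2·TP+FP+FN)):
  class_0: TP=453, FP=182+62=244, FN=74+74=148 → 906/1298 = 0.6980
  class_1: TP=235, FP=74+76=150, FN=182+155=337 → 470/957 = 0.4911
  class_2: TP=370, FP=74+155=229, FN=62+76=138 → 740/1107 = 0.6685
Highest is class 'class_0' with F1 score = 0.698.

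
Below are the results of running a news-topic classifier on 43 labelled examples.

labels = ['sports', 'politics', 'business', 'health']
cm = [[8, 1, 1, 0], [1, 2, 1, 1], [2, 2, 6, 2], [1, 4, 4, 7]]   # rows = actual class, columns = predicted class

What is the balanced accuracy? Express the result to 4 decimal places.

Balanced accuracy = mean of per-class recall.
  sports: recall = 8/10 = 0.80000
  politics: recall = 2/5 = 0.40000
  business: recall = 6/12 = 0.50000
  health: recall = 7/16 = 0.43750
Mean = (0.80000 + 0.40000 + 0.50000 + 0.43750) / 4 = 0.5344

0.5344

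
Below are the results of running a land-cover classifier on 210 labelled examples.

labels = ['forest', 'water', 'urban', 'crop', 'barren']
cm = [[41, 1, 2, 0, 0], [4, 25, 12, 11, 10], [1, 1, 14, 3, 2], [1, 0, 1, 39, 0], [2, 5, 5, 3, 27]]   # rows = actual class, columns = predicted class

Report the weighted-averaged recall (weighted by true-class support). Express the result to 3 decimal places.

0.695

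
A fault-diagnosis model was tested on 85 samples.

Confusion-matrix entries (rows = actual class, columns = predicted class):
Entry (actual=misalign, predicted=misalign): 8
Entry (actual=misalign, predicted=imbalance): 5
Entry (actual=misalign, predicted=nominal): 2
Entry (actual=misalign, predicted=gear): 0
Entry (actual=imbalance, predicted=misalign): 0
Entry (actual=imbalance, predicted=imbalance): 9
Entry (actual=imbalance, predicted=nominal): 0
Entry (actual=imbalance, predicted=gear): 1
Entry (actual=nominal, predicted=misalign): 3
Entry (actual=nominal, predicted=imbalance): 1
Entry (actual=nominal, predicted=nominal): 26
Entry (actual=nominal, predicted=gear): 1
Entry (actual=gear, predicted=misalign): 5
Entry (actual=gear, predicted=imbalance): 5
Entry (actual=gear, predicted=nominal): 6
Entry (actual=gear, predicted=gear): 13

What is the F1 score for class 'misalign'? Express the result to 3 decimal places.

0.516

Take TP from the diagonal, FP from the rest of the 'misalign' prediction marginal, FN from the rest of the 'misalign' actual marginal.
F1 score = 2·TP/(2·TP+FP+FN).
misalign: TP=8, FP=0+3+5=8, FN=5+2+0=7 → 16/31 = 0.5161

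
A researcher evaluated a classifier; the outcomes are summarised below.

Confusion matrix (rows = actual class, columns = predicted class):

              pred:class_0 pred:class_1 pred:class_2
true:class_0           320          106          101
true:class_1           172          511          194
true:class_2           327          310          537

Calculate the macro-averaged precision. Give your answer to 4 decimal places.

Per-class precision (TP/(TP+FP)):
  class_0: TP=320, FP=172+327=499 → 320/819 = 0.39072
  class_1: TP=511, FP=106+310=416 → 511/927 = 0.55124
  class_2: TP=537, FP=101+194=295 → 537/832 = 0.64543
Macro-precision = mean = (0.39072 + 0.55124 + 0.64543) / 3 = 0.5291

0.5291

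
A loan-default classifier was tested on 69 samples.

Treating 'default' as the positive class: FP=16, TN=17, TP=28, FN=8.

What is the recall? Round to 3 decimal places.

Recall = TP/(TP+FN) = 28/(28+8) = 28/36 = 0.778

0.778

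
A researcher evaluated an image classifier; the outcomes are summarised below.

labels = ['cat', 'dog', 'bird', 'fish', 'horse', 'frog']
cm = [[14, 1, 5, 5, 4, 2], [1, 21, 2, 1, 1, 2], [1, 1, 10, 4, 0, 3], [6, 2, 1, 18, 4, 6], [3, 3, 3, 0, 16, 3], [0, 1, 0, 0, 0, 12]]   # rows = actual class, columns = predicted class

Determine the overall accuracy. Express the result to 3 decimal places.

Accuracy = trace / total = (14+21+10+18+16+12=91) / 156 = 91/156 = 0.583

0.583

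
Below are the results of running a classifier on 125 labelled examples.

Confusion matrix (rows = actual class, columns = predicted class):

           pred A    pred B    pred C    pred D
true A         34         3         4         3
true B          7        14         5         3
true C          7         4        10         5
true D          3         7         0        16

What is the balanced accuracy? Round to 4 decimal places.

0.5639

Balanced accuracy = mean of per-class recall.
  A: recall = 34/44 = 0.77273
  B: recall = 14/29 = 0.48276
  C: recall = 10/26 = 0.38462
  D: recall = 16/26 = 0.61538
Mean = (0.77273 + 0.48276 + 0.38462 + 0.61538) / 4 = 0.5639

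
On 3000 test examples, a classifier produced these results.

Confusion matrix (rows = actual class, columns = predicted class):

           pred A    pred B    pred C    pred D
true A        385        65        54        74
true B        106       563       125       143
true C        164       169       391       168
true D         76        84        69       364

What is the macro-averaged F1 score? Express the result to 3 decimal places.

0.565

Per-class F1 score (2·TP/(2·TP+FP+FN)):
  A: TP=385, FP=106+164+76=346, FN=65+54+74=193 → 770/1309 = 0.5882
  B: TP=563, FP=65+169+84=318, FN=106+125+143=374 → 1126/1818 = 0.6194
  C: TP=391, FP=54+125+69=248, FN=164+169+168=501 → 782/1531 = 0.5108
  D: TP=364, FP=74+143+168=385, FN=76+84+69=229 → 728/1342 = 0.5425
Macro-F1 score = mean = (0.5882 + 0.6194 + 0.5108 + 0.5425) / 4 = 0.565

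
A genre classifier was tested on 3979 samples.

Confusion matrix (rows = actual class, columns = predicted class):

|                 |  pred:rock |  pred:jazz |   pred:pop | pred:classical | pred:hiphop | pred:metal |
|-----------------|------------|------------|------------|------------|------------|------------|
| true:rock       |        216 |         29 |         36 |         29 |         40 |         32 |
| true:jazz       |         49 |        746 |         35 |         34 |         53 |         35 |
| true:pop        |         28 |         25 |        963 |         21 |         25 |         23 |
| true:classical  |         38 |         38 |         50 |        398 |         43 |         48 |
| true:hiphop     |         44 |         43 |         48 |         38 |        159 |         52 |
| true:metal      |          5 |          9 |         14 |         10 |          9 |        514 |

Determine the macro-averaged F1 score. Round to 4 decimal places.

0.6990

Per-class F1 score (2·TP/(2·TP+FP+FN)):
  rock: TP=216, FP=49+28+38+44+5=164, FN=29+36+29+40+32=166 → 432/762 = 0.56693
  jazz: TP=746, FP=29+25+38+43+9=144, FN=49+35+34+53+35=206 → 1492/1842 = 0.80999
  pop: TP=963, FP=36+35+50+48+14=183, FN=28+25+21+25+23=122 → 1926/2231 = 0.86329
  classical: TP=398, FP=29+34+21+38+10=132, FN=38+38+50+43+48=217 → 796/1145 = 0.69520
  hiphop: TP=159, FP=40+53+25+43+9=170, FN=44+43+48+38+52=225 → 318/713 = 0.44600
  metal: TP=514, FP=32+35+23+48+52=190, FN=5+9+14+10+9=47 → 1028/1265 = 0.81265
Macro-F1 score = mean = (0.56693 + 0.80999 + 0.86329 + 0.69520 + 0.44600 + 0.81265) / 6 = 0.6990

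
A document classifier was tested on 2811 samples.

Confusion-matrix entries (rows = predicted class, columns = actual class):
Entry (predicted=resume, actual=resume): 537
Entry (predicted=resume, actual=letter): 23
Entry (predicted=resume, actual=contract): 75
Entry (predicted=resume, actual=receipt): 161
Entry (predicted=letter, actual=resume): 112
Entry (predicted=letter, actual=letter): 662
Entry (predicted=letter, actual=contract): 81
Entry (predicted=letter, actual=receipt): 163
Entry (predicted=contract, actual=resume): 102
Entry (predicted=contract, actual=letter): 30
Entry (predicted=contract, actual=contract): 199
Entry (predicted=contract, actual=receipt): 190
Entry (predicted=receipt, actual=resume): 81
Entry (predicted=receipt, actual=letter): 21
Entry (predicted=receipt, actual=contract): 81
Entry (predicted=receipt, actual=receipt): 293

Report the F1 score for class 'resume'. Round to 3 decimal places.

Take TP from the diagonal, FP from the rest of the 'resume' prediction marginal, FN from the rest of the 'resume' actual marginal.
F1 score = 2·TP/(2·TP+FP+FN).
resume: TP=537, FP=23+75+161=259, FN=112+102+81=295 → 1074/1628 = 0.6597

0.660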